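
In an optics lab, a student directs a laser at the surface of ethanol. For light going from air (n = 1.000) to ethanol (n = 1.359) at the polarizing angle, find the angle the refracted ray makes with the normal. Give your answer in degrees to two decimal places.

θ_t ≈ 36.35°

tan θ_B = n₂/n₁ = 1.359/1.000 = 1.3590, so θ_B = 53.65°.
The refracted ray is perpendicular to the reflected ray, so θ_t = 90° − θ_B = 36.35°.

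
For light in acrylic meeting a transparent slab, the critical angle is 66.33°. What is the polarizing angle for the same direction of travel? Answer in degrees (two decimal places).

n₂/n₁ = sin θ_c = sin 66.33° = 0.9159.
tan θ_B equals the same ratio, so θ_B = arctan(0.9159) = 42.49°.

θ_B ≈ 42.49°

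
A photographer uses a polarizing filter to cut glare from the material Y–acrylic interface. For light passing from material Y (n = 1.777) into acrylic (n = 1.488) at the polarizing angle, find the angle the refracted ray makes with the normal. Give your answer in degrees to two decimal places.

First find Brewster's angle: tan θ_B = 1.488/1.777 = 0.8374, giving θ_B = 39.94°.
At Brewster's angle the reflected and refracted rays are perpendicular, so θ_t = 90° − θ_B = 90° − 39.94° = 50.06°.

θ_t ≈ 50.06°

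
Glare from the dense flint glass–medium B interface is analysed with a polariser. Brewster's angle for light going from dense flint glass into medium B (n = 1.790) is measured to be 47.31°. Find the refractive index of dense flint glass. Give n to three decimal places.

n ≈ 1.651

Full polarization of the reflected beam means tan θ_B = n₂/n₁, where n₁ is the incident medium (dense flint glass).
n₁ = n₂ / tan θ_B = 1.790 / tan 47.31° = 1.651.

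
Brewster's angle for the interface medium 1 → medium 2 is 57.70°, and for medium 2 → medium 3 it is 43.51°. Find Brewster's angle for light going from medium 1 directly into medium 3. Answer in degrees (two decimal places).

θ_B ≈ 56.34°

Each Brewster angle gives a ratio: n₂/n₁ = tan 57.70° = 1.5818, n₃/n₂ = tan 43.51° = 0.9493.
n₃/n₁ = 1.5016. Then tan θ_B(1→3) = n₃/n₁, so θ_B(1→3) = arctan(1.5016) = 56.34°.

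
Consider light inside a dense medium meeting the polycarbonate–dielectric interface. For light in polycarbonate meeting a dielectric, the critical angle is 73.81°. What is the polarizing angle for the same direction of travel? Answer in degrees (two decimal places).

n₂/n₁ = sin θ_c = sin 73.81° = 0.9603.
tan θ_B equals the same ratio, so θ_B = arctan(0.9603) = 43.84°.

θ_B ≈ 43.84°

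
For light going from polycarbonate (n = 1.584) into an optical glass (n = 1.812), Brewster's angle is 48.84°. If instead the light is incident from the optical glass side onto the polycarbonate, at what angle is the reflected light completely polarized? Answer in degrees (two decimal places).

θ_B' ≈ 41.16°

The two Brewster angles are complementary: θ_B' = 90° − θ_B = 90° − 48.84° = 41.16°.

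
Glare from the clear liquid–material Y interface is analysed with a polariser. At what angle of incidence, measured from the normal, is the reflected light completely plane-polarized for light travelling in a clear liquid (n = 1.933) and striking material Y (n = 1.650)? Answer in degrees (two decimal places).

The reflected p-component vanishes when tan θ_B = n₂/n₁.
Brewster's condition: tan θ_B = n₂/n₁ = 1.650/1.933 = 0.8536.
So θ_B = arctan 0.8536 = 40.48°.

θ_B ≈ 40.48°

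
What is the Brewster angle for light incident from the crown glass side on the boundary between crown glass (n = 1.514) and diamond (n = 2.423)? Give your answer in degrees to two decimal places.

θ_B ≈ 58.00°

The reflected p-component vanishes when tan θ_B = n₂/n₁.
Brewster's condition: tan θ_B = n₂/n₁ = 2.423/1.514 = 1.6004.
θ_B = arctan(1.6004) = 58.00°.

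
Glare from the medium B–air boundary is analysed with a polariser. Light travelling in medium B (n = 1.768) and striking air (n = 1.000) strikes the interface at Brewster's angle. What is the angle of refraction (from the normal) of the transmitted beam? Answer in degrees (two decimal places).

θ_t ≈ 60.51°

tan θ_B = n₂/n₁ = 1.000/1.768 = 0.5656, so θ_B = 29.49°.
At Brewster's angle the reflected and refracted rays are perpendicular, so θ_t = 90° − θ_B = 90° − 29.49° = 60.51°.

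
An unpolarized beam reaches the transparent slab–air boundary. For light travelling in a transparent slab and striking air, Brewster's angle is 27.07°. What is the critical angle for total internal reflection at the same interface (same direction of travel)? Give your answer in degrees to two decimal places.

θ_c ≈ 30.73°

tan θ_B = n₂/n₁ = tan 27.07° = 0.5111.
Total internal reflection: sin θ_c = n₂/n₁ = 0.5111.
θ_c = arcsin(0.5111) = 30.73°.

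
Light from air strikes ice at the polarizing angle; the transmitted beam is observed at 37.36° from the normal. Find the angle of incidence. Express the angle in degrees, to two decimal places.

θ_B ≈ 52.64°

Brewster's condition makes the reflected and refracted beams perpendicular: θ_B + θ_t = 90°.
So θ_B = 90° − θ_t = 90° − 37.36° = 52.64°.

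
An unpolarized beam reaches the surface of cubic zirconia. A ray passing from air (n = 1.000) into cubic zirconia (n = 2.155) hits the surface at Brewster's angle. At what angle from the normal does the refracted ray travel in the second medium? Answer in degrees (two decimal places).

First find Brewster's angle: tan θ_B = 2.155/1.000 = 2.1550, giving θ_B = 65.11°.
Since θ_B + θ_t = 90° at Brewster incidence, θ_t = 90° − 65.11° = 24.89°.

θ_t ≈ 24.89°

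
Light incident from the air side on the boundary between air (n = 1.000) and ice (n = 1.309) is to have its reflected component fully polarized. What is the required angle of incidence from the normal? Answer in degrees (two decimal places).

Here n₂/n₁ = 1.309/1.000 = 1.3090, and Brewster's law gives tan θ_B = n₂/n₁. Taking the arctangent, θ_B = 52.62°.

θ_B ≈ 52.62°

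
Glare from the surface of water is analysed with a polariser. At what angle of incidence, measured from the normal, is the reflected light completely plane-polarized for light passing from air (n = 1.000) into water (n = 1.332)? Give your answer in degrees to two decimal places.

θ_B ≈ 53.10°

Brewster's condition: tan θ_B = n₂/n₁ = 1.332/1.000 = 1.3320.
So θ_B = arctan 1.3320 = 53.10°.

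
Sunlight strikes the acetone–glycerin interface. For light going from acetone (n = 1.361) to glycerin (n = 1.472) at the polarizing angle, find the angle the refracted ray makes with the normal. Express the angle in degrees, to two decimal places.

First find Brewster's angle: tan θ_B = 1.472/1.361 = 1.0816, giving θ_B = 47.24°.
Since θ_B + θ_t = 90° at Brewster incidence, θ_t = 90° − 47.24° = 42.76°.

θ_t ≈ 42.76°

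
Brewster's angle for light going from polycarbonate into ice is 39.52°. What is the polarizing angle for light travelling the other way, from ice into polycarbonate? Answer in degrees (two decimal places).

θ_B' ≈ 50.48°

tan θ_B' = n₁/n₂ = 1/tan θ_B, so θ_B' = 90° − θ_B.
θ_B' = 90° − 39.52° = 50.48°.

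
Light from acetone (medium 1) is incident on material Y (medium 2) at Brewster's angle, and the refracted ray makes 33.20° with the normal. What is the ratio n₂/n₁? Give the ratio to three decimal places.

n₂/n₁ ≈ 1.528

At Brewster incidence θ_B = 90° − θ_t = 90° − 33.20° = 56.80°.
tan θ_B = n₂/n₁, so n₂/n₁ = tan 56.80° = 1.528.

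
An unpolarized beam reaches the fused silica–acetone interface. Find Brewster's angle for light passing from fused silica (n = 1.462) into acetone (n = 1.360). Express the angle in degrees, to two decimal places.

Here n₂/n₁ = 1.360/1.462 = 0.9302, and Brewster's law gives tan θ_B = n₂/n₁.
θ_B = arctan(0.9302) = 42.93°.

θ_B ≈ 42.93°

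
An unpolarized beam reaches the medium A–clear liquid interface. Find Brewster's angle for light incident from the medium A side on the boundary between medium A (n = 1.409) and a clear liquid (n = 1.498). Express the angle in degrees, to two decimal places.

θ_B ≈ 46.75°

Here n₂/n₁ = 1.498/1.409 = 1.0632, and Brewster's law gives tan θ_B = n₂/n₁. Taking the arctangent, θ_B = 46.75°.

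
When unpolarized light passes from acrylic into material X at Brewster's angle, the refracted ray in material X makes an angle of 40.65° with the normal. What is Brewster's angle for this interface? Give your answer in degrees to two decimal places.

θ_B ≈ 49.35°

At Brewster's angle the reflected and refracted rays are perpendicular, so θ_B + θ_t = 90°.
θ_B = 90° − 40.65° = 49.35°.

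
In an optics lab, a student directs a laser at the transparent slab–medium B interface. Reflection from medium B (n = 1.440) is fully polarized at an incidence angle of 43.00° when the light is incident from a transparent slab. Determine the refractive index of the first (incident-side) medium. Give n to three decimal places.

n ≈ 1.544

Full polarization of the reflected beam means tan θ_B = n₂/n₁, where n₁ is the incident medium (a transparent slab).
n₁ = n₂ / tan θ_B = 1.440 / tan 43.00° = 1.544.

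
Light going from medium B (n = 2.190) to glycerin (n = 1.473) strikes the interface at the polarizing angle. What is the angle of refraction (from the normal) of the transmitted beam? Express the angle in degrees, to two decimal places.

tan θ_B = n₂/n₁ = 1.473/2.190 = 0.6726, so θ_B = 33.92°.
Since θ_B + θ_t = 90° at Brewster incidence, θ_t = 90° − 33.92° = 56.08°.

θ_t ≈ 56.08°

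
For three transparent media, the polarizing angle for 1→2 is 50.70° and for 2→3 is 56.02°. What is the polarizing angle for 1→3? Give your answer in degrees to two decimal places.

θ_B ≈ 61.12°

n₂/n₁ = tan 50.70° = 1.2218 and n₃/n₂ = tan 56.02° = 1.4837.
n₃/n₁ = 1.8127. Then tan θ_B(1→3) = n₃/n₁, so θ_B(1→3) = arctan(1.8127) = 61.12°.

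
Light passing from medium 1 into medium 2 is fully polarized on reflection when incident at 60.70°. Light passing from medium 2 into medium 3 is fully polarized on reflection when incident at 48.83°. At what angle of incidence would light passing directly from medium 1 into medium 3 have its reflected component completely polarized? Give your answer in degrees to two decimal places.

θ_B ≈ 63.86°

Each Brewster angle gives a ratio: n₂/n₁ = tan 60.70° = 1.7820, n₃/n₂ = tan 48.83° = 1.1435.
n₃/n₁ = 2.0377. Then tan θ_B(1→3) = n₃/n₁, so θ_B(1→3) = arctan(2.0377) = 63.86°.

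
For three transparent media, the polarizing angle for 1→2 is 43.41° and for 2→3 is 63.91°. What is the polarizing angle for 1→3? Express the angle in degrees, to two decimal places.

θ_B ≈ 62.63°

n₂/n₁ = tan 43.41° = 0.9460 and n₃/n₂ = tan 63.91° = 2.0422.
So n₃/n₁ = (n₂/n₁)(n₃/n₂) = 0.9460 × 2.0422 = 1.9318.
θ_B(1→3) = arctan(1.9318) = 62.63°.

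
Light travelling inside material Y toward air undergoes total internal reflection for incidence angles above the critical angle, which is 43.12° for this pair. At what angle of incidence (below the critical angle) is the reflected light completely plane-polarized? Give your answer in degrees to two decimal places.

n₂/n₁ = sin θ_c = sin 43.12° = 0.6835.
tan θ_B equals the same ratio, so θ_B = arctan(0.6835) = 34.35°.

θ_B ≈ 34.35°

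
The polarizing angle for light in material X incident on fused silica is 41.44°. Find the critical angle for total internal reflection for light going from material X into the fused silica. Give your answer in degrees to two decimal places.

n₂/n₁ = tan 41.44° = 0.8829; the critical angle satisfies sin θ_c = n₂/n₁.
θ_c = arcsin(0.8829) = 61.99°.

θ_c ≈ 61.99°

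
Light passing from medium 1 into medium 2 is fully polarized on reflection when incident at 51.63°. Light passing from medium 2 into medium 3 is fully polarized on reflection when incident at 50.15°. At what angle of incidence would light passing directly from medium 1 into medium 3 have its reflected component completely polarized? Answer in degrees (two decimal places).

tan θ_B(1→2) = n₂/n₁ = tan 51.63° = 1.2630.
tan θ_B(2→3) = n₃/n₂ = tan 50.15° = 1.1981.
So n₃/n₁ = (n₂/n₁)(n₃/n₂) = 1.2630 × 1.1981 = 1.5133.
θ_B(1→3) = arctan(1.5133) = 56.54°.

θ_B ≈ 56.54°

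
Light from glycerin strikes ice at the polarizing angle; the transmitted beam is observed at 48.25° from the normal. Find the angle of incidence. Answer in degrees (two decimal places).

At Brewster's angle the reflected and refracted rays are perpendicular, so θ_B + θ_t = 90°.
So θ_B = 90° − θ_t = 90° − 48.25° = 41.75°.

θ_B ≈ 41.75°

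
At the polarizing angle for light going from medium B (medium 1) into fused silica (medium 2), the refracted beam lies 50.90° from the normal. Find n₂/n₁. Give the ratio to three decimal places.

n₂/n₁ ≈ 0.813

θ_B + θ_t = 90°, so θ_B = 90° − 50.90° = 39.10°.
tan θ_B = n₂/n₁, so n₂/n₁ = tan 39.10° = 0.813.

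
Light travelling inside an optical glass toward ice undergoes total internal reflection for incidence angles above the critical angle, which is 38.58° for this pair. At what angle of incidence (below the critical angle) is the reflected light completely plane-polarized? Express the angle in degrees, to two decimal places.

n₂/n₁ = sin θ_c = sin 38.58° = 0.6236.
tan θ_B equals the same ratio, so θ_B = arctan(0.6236) = 31.95°.

θ_B ≈ 31.95°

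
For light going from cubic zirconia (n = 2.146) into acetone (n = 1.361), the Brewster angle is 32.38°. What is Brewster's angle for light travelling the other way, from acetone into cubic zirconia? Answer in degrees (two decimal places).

θ_B' ≈ 57.62°

The two Brewster angles are complementary: θ_B' = 90° − θ_B = 90° − 32.38° = 57.62°.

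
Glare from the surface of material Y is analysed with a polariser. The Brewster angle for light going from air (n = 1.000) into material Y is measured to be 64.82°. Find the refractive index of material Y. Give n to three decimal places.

n ≈ 2.127

Brewster's law: tan θ_B = n₂/n₁ (light incident in air, refracted into material Y).
n₂ = n₁ tan θ_B = 1.000 × tan 64.82° = 2.127.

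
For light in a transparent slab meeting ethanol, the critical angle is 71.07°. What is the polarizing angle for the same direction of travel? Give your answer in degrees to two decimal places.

θ_B ≈ 43.41°

n₂/n₁ = sin θ_c = sin 71.07° = 0.9459.
tan θ_B equals the same ratio, so θ_B = arctan(0.9459) = 43.41°.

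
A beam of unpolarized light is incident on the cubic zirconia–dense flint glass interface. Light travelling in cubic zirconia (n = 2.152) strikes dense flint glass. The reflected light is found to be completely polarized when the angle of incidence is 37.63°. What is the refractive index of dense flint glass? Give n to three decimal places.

Brewster's law: tan θ_B = n₂/n₁ (light incident in cubic zirconia, refracted into dense flint glass).
n₂ = n₁ tan θ_B = 2.152 × tan 37.63° = 1.659.

n ≈ 1.659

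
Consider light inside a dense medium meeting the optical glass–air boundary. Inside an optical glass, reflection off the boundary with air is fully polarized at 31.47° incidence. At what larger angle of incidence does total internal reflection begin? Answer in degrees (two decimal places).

θ_c ≈ 37.74°

tan θ_B = n₂/n₁ = tan 31.47° = 0.6121.
Total internal reflection: sin θ_c = n₂/n₁ = 0.6121.
θ_c = arcsin(0.6121) = 37.74°.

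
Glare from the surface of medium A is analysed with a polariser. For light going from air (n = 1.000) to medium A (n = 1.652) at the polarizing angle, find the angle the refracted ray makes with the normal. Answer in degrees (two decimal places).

First find Brewster's angle: tan θ_B = 1.652/1.000 = 1.6520, giving θ_B = 58.81°.
Since θ_B + θ_t = 90° at Brewster incidence, θ_t = 90° − 58.81° = 31.19°.

θ_t ≈ 31.19°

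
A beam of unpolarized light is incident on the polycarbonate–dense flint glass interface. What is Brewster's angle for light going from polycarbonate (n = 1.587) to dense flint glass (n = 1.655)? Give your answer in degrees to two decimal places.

θ_B ≈ 46.20°

At Brewster's angle the reflected and refracted rays are perpendicular, which with Snell's law gives tan θ_B = n₂/n₁.
tan θ_B = n₂/n₁ = 1.655/1.587 = 1.0428.
θ_B = arctan(1.0428) = 46.20°.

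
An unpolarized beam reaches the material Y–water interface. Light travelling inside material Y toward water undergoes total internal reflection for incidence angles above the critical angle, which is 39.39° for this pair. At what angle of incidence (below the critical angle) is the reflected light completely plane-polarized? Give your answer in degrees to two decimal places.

At the critical angle sin θ_c = n₂/n₁, giving n₂/n₁ = sin 39.39° = 0.6346.
Then tan θ_B = n₂/n₁ = 0.6346, so θ_B = arctan 0.6346 = 32.40°.

θ_B ≈ 32.40°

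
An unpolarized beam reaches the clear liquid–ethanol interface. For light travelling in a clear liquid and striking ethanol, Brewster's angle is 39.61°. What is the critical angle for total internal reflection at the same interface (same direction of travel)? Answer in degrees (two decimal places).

tan θ_B = n₂/n₁ = tan 39.61° = 0.8276.
Total internal reflection: sin θ_c = n₂/n₁ = 0.8276.
θ_c = arcsin(0.8276) = 55.85°.

θ_c ≈ 55.85°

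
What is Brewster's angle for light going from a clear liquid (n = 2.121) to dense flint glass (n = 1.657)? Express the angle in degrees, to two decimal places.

θ_B ≈ 38.00°

At Brewster's angle the reflected and refracted rays are perpendicular, which with Snell's law gives tan θ_B = n₂/n₁.
Here n₂/n₁ = 1.657/2.121 = 0.7812, and Brewster's law gives tan θ_B = n₂/n₁.
θ_B = arctan(0.7812) = 38.00°.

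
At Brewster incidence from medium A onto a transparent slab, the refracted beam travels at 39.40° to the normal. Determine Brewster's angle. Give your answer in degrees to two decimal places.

Brewster's condition makes the reflected and refracted beams perpendicular: θ_B + θ_t = 90°.
So θ_B = 90° − θ_t = 90° − 39.40° = 50.60°.

θ_B ≈ 50.60°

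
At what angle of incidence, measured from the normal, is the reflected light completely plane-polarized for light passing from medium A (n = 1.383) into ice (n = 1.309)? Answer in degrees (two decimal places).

θ_B ≈ 43.43°

The reflected p-component vanishes when tan θ_B = n₂/n₁.
tan θ_B = n₂/n₁ = 1.309/1.383 = 0.9465.
θ_B = arctan(0.9465) = 43.43°.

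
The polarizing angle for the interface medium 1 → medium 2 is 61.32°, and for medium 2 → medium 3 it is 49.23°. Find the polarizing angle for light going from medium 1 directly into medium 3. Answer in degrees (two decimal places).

θ_B ≈ 64.75°

tan θ_B(1→2) = n₂/n₁ = tan 61.32° = 1.8281.
tan θ_B(2→3) = n₃/n₂ = tan 49.23° = 1.1597.
So n₃/n₁ = (n₂/n₁)(n₃/n₂) = 1.8281 × 1.1597 = 2.1201.
θ_B(1→3) = arctan(2.1201) = 64.75°.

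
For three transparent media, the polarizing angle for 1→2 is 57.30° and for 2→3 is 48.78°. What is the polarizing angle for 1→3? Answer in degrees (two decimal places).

n₂/n₁ = tan 57.30° = 1.5577 and n₃/n₂ = tan 48.78° = 1.1415.
n₃/n₁ = 1.7780. Then tan θ_B(1→3) = n₃/n₁, so θ_B(1→3) = arctan(1.7780) = 60.65°.

θ_B ≈ 60.65°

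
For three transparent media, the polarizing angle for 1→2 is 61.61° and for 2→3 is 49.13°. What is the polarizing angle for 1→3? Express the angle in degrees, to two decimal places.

Each Brewster angle gives a ratio: n₂/n₁ = tan 61.61° = 1.8502, n₃/n₂ = tan 49.13° = 1.1557.
So n₃/n₁ = (n₂/n₁)(n₃/n₂) = 1.8502 × 1.1557 = 2.1382.
θ_B(1→3) = arctan(2.1382) = 64.94°.

θ_B ≈ 64.94°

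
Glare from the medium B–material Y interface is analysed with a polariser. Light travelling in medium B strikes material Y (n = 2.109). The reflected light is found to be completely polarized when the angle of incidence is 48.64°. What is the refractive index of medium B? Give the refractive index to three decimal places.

n ≈ 1.857

Full polarization of the reflected beam means tan θ_B = n₂/n₁, where n₁ is the incident medium (medium B).
n₁ = n₂ / tan θ_B = 2.109 / tan 48.64° = 1.857.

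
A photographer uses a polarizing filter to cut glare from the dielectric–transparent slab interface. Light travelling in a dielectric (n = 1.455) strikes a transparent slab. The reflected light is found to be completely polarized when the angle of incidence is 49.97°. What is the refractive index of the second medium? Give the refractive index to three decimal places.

n ≈ 1.732

Brewster's law: tan θ_B = n₂/n₁ (light incident in a dielectric, refracted into a transparent slab).
n₂ = n₁ tan θ_B = 1.455 × tan 49.97° = 1.732.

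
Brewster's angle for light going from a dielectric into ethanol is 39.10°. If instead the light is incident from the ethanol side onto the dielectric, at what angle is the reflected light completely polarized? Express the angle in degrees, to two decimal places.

θ_B' ≈ 50.90°

Reversing the direction swaps n₁ and n₂, so tan θ_B' = 1/tan θ_B and θ_B' = 90° − θ_B.
Hence θ_B' = 90° − 39.10° = 50.90°.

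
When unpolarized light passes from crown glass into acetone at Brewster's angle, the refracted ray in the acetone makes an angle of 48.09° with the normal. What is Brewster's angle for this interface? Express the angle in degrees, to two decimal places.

θ_B ≈ 41.91°

At Brewster's angle the reflected and refracted rays are perpendicular, so θ_B + θ_t = 90°.
So θ_B = 90° − θ_t = 90° − 48.09° = 41.91°.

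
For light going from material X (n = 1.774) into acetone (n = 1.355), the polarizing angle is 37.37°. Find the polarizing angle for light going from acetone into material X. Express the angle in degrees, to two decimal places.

The two Brewster angles are complementary: θ_B' = 90° − θ_B = 90° − 37.37° = 52.63°.

θ_B' ≈ 52.63°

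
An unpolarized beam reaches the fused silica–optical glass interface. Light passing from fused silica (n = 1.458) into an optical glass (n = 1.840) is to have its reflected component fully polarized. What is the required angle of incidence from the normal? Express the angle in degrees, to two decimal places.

θ_B ≈ 51.61°

Brewster's condition: tan θ_B = n₂/n₁ = 1.840/1.458 = 1.2620.
θ_B = arctan(1.2620) = 51.61°.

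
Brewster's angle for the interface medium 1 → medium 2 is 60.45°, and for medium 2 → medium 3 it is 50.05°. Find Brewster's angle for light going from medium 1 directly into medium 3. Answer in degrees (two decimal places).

θ_B ≈ 64.60°

n₂/n₁ = tan 60.45° = 1.7639 and n₃/n₂ = tan 50.05° = 1.1939.
So n₃/n₁ = (n₂/n₁)(n₃/n₂) = 1.7639 × 1.1939 = 2.1059.
θ_B(1→3) = arctan(2.1059) = 64.60°.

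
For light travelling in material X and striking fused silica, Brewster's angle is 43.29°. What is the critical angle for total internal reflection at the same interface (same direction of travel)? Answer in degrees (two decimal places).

n₂/n₁ = tan 43.29° = 0.9420; the critical angle satisfies sin θ_c = n₂/n₁.
θ_c = arcsin(0.9420) = 70.39°.

θ_c ≈ 70.39°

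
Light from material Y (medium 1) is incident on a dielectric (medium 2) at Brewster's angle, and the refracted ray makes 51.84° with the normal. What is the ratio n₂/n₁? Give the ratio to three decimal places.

θ_B + θ_t = 90°, so θ_B = 90° − 51.84° = 38.16°.
tan θ_B = n₂/n₁, so n₂/n₁ = tan 38.16° = 0.786.

n₂/n₁ ≈ 0.786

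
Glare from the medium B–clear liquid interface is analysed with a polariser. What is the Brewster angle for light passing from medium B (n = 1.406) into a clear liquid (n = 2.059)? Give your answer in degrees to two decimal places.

Here n₂/n₁ = 2.059/1.406 = 1.4644, and Brewster's law gives tan θ_B = n₂/n₁.
θ_B = arctan(1.4644) = 55.67°.

θ_B ≈ 55.67°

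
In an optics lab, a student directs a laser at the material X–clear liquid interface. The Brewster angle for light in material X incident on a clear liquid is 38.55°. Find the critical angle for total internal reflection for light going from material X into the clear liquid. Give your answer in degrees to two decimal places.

From Brewster, n₂/n₁ = tan θ_B = tan 38.55° = 0.7969.
Then sin θ_c = n₂/n₁ = 0.7969, so θ_c = arcsin 0.7969 = 52.83°.

θ_c ≈ 52.83°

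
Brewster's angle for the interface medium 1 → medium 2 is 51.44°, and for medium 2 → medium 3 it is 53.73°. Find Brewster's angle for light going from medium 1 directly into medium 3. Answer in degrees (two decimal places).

θ_B ≈ 59.68°

n₂/n₁ = tan 51.44° = 1.2545 and n₃/n₂ = tan 53.73° = 1.3628.
So n₃/n₁ = (n₂/n₁)(n₃/n₂) = 1.2545 × 1.3628 = 1.7096.
θ_B(1→3) = arctan(1.7096) = 59.68°.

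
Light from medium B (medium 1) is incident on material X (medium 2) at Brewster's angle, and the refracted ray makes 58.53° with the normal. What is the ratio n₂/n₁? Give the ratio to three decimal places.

n₂/n₁ ≈ 0.612

θ_B + θ_t = 90°, so θ_B = 90° − 58.53° = 31.47°.
Then n₂/n₁ = tan θ_B = tan 31.47° = 0.612.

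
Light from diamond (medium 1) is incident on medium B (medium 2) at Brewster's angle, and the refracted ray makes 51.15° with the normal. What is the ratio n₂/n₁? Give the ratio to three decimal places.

n₂/n₁ ≈ 0.805

At Brewster incidence θ_B = 90° − θ_t = 90° − 51.15° = 38.85°.
tan θ_B = n₂/n₁, so n₂/n₁ = tan 38.85° = 0.805.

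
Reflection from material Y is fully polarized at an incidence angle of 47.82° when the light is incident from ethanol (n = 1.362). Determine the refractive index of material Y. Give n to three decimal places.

Full polarization of the reflected beam means tan θ_B = n₂/n₁, where n₁ is the incident medium (ethanol).
n₂ = n₁ tan θ_B = 1.362 × tan 47.82° = 1.503.

n ≈ 1.503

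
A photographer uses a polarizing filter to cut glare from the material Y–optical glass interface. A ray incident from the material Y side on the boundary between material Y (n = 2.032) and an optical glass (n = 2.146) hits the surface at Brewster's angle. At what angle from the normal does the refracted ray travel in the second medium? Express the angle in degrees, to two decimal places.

θ_t ≈ 43.44°

tan θ_B = n₂/n₁ = 2.146/2.032 = 1.0561, so θ_B = 46.56°.
The refracted ray is perpendicular to the reflected ray, so θ_t = 90° − θ_B = 43.44°.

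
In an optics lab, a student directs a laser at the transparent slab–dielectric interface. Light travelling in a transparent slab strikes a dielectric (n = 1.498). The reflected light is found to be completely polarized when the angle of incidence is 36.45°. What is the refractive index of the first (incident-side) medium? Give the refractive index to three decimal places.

Brewster's law: tan θ_B = n₂/n₁ (light incident in a transparent slab, refracted into a dielectric).
n₁ = n₂ / tan θ_B = 1.498 / tan 36.45° = 2.028.

n ≈ 2.028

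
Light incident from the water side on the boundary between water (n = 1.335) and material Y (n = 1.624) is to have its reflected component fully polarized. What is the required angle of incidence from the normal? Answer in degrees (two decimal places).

θ_B ≈ 50.58°

Brewster's condition: tan θ_B = n₂/n₁ = 1.624/1.335 = 1.2165.
θ_B = arctan(1.2165) = 50.58°.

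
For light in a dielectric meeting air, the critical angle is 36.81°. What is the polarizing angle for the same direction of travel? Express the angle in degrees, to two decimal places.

θ_B ≈ 30.93°

sin θ_c = n₂/n₁, so n₂/n₁ = sin 36.81° = 0.5992.
Brewster: tan θ_B = n₂/n₁ = 0.5992.
θ_B = arctan(0.5992) = 30.93°.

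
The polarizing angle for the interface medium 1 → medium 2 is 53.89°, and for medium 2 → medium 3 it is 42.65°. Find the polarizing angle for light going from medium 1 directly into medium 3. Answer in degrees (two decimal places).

θ_B ≈ 51.62°

n₂/n₁ = tan 53.89° = 1.3708 and n₃/n₂ = tan 42.65° = 0.9212.
So n₃/n₁ = (n₂/n₁)(n₃/n₂) = 1.3708 × 0.9212 = 1.2628.
θ_B(1→3) = arctan(1.2628) = 51.62°.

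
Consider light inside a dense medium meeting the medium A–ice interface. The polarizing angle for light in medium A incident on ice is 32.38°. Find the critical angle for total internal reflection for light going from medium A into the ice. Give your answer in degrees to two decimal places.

From Brewster, n₂/n₁ = tan θ_B = tan 32.38° = 0.6341.
Then sin θ_c = n₂/n₁ = 0.6341, so θ_c = arcsin 0.6341 = 39.36°.

θ_c ≈ 39.36°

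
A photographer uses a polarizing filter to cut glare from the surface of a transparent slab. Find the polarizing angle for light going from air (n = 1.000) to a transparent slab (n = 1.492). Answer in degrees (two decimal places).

θ_B ≈ 56.17°

At Brewster's angle the reflected and refracted rays are perpendicular, which with Snell's law gives tan θ_B = n₂/n₁.
Here n₂/n₁ = 1.492/1.000 = 1.4920, and Brewster's law gives tan θ_B = n₂/n₁. Taking the arctangent, θ_B = 56.17°.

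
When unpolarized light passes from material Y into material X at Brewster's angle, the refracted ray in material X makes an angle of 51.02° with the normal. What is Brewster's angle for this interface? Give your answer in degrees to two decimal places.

θ_B ≈ 38.98°

Brewster's condition makes the reflected and refracted beams perpendicular: θ_B + θ_t = 90°.
θ_B = 90° − 51.02° = 38.98°.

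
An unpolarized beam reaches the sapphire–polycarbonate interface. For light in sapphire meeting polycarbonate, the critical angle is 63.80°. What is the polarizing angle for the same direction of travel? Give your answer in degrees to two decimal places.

sin θ_c = n₂/n₁, so n₂/n₁ = sin 63.80° = 0.8973.
Brewster: tan θ_B = n₂/n₁ = 0.8973.
θ_B = arctan(0.8973) = 41.90°.

θ_B ≈ 41.90°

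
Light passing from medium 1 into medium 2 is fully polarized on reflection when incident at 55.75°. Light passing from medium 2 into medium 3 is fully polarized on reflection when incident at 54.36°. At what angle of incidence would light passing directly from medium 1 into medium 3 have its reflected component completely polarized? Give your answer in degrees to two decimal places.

θ_B ≈ 63.98°

Each Brewster angle gives a ratio: n₂/n₁ = tan 55.75° = 1.4687, n₃/n₂ = tan 54.36° = 1.3947.
n₃/n₁ = 2.0484. Then tan θ_B(1→3) = n₃/n₁, so θ_B(1→3) = arctan(2.0484) = 63.98°.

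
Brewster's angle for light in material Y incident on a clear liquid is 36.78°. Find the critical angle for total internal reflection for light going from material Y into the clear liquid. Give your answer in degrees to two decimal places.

From Brewster, n₂/n₁ = tan θ_B = tan 36.78° = 0.7476.
Then sin θ_c = n₂/n₁ = 0.7476, so θ_c = arcsin 0.7476 = 48.38°.

θ_c ≈ 48.38°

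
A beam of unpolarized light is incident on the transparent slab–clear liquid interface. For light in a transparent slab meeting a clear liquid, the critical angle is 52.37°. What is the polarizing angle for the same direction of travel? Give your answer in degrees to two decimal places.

θ_B ≈ 38.38°

n₂/n₁ = sin θ_c = sin 52.37° = 0.7920.
tan θ_B equals the same ratio, so θ_B = arctan(0.7920) = 38.38°.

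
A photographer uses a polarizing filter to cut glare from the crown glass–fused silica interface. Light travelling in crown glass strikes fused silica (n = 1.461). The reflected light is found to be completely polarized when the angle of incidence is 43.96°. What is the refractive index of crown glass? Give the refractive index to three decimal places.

Full polarization of the reflected beam means tan θ_B = n₂/n₁, where n₁ is the incident medium (crown glass).
n₁ = n₂ / tan θ_B = 1.461 / tan 43.96° = 1.515.

n ≈ 1.515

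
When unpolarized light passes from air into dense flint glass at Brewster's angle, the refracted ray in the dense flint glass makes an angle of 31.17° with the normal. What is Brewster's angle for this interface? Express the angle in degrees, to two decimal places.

Since the reflected and refracted rays are at right angles at the polarizing angle, θ_B + θ_t = 90°.
So θ_B = 90° − θ_t = 90° − 31.17° = 58.83°.

θ_B ≈ 58.83°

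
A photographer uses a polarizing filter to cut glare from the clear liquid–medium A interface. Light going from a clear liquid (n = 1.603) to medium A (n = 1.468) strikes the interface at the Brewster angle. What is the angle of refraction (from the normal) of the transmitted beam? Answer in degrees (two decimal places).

θ_t ≈ 47.52°

θ_B = arctan(n₂/n₁) = arctan(1.468/1.603) = 42.48°.
Since θ_B + θ_t = 90° at Brewster incidence, θ_t = 90° − 42.48° = 47.52°.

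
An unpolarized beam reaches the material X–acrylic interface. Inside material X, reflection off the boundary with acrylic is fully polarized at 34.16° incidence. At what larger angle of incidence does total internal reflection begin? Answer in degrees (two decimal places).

From Brewster, n₂/n₁ = tan θ_B = tan 34.16° = 0.6786.
Then sin θ_c = n₂/n₁ = 0.6786, so θ_c = arcsin 0.6786 = 42.73°.

θ_c ≈ 42.73°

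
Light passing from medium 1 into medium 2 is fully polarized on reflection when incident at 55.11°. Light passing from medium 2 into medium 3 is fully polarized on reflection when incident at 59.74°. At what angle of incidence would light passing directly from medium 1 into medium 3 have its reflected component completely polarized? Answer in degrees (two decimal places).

Each Brewster angle gives a ratio: n₂/n₁ = tan 55.11° = 1.4340, n₃/n₂ = tan 59.74° = 1.7140.
So n₃/n₁ = (n₂/n₁)(n₃/n₂) = 1.4340 × 1.7140 = 2.4579.
θ_B(1→3) = arctan(2.4579) = 67.86°.

θ_B ≈ 67.86°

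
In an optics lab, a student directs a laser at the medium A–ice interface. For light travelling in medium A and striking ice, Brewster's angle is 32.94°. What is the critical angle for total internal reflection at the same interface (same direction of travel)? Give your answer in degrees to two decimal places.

θ_c ≈ 40.38°

tan θ_B = n₂/n₁ = tan 32.94° = 0.6479.
Total internal reflection: sin θ_c = n₂/n₁ = 0.6479.
θ_c = arcsin(0.6479) = 40.38°.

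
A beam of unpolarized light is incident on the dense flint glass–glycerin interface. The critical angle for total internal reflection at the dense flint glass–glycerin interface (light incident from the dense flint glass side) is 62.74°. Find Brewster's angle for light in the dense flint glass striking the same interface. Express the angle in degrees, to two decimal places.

θ_B ≈ 41.64°

sin θ_c = n₂/n₁, so n₂/n₁ = sin 62.74° = 0.8889.
Brewster: tan θ_B = n₂/n₁ = 0.8889.
θ_B = arctan(0.8889) = 41.64°.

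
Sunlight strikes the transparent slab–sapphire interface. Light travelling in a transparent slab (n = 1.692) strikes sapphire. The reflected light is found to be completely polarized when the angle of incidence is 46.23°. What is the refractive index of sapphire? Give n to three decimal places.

n ≈ 1.766

Brewster's law: tan θ_B = n₂/n₁ (light incident in a transparent slab, refracted into sapphire).
n₂ = n₁ tan θ_B = 1.692 × tan 46.23° = 1.766.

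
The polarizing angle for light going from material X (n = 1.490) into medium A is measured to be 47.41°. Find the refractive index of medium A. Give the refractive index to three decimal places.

At the polarizing angle, tan θ_B = n₂/n₁ with n₁ on the incident side (material X) and n₂ on the transmitted side (medium A).
n₂ = n₁ tan θ_B = 1.490 × tan 47.41° = 1.621.

n ≈ 1.621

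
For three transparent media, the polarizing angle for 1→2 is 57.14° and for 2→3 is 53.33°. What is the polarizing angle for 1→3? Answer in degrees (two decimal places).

θ_B ≈ 64.32°

Each Brewster angle gives a ratio: n₂/n₁ = tan 57.14° = 1.5481, n₃/n₂ = tan 53.33° = 1.3431.
Multiplying, n₃/n₁ = 1.5481 × 1.3431 = 2.0793, and θ_B(1→3) = arctan 2.0793 = 64.32°.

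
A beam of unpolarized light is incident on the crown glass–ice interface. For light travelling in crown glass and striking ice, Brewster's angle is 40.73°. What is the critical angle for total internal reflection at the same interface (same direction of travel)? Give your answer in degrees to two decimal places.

θ_c ≈ 59.43°

From Brewster, n₂/n₁ = tan θ_B = tan 40.73° = 0.8610.
Then sin θ_c = n₂/n₁ = 0.8610, so θ_c = arcsin 0.8610 = 59.43°.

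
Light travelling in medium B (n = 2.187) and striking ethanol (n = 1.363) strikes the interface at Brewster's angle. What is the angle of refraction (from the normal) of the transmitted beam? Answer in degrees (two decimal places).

tan θ_B = n₂/n₁ = 1.363/2.187 = 0.6232, so θ_B = 31.93°.
The refracted ray is perpendicular to the reflected ray, so θ_t = 90° − θ_B = 58.07°.

θ_t ≈ 58.07°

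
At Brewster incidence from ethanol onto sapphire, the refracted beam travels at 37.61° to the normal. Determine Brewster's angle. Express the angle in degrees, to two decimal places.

At Brewster's angle the reflected and refracted rays are perpendicular, so θ_B + θ_t = 90°.
θ_B = 90° − 37.61° = 52.39°.

θ_B ≈ 52.39°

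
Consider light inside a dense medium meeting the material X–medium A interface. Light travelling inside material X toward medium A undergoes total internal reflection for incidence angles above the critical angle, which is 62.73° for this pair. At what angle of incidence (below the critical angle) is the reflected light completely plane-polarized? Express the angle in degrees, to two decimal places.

sin θ_c = n₂/n₁, so n₂/n₁ = sin 62.73° = 0.8889.
Brewster: tan θ_B = n₂/n₁ = 0.8889.
θ_B = arctan(0.8889) = 41.63°.

θ_B ≈ 41.63°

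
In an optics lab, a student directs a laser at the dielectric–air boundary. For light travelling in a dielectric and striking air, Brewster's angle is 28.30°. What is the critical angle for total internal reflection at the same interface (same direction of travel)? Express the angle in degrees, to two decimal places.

From Brewster, n₂/n₁ = tan θ_B = tan 28.30° = 0.5384.
Then sin θ_c = n₂/n₁ = 0.5384, so θ_c = arcsin 0.5384 = 32.58°.

θ_c ≈ 32.58°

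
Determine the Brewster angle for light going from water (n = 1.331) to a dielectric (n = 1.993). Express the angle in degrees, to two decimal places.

Here n₂/n₁ = 1.993/1.331 = 1.4974, and Brewster's law gives tan θ_B = n₂/n₁.
So θ_B = arctan 1.4974 = 56.26°.

θ_B ≈ 56.26°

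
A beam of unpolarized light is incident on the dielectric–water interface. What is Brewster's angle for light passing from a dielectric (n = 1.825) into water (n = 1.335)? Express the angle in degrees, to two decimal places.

θ_B ≈ 36.19°

The reflected p-component vanishes when tan θ_B = n₂/n₁.
Here n₂/n₁ = 1.335/1.825 = 0.7315, and Brewster's law gives tan θ_B = n₂/n₁. Taking the arctangent, θ_B = 36.19°.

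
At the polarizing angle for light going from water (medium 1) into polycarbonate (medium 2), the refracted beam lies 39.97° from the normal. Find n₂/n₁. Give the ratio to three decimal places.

At Brewster incidence θ_B = 90° − θ_t = 90° − 39.97° = 50.03°.
Then n₂/n₁ = tan θ_B = tan 50.03° = 1.193.

n₂/n₁ ≈ 1.193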